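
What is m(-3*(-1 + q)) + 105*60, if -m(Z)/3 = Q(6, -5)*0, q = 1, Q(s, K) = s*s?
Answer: 6300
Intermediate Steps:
Q(s, K) = s²
m(Z) = 0 (m(Z) = -3*6²*0 = -108*0 = -3*0 = 0)
m(-3*(-1 + q)) + 105*60 = 0 + 105*60 = 0 + 6300 = 6300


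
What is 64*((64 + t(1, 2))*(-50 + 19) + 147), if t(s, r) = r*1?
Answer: -121536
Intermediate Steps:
t(s, r) = r
64*((64 + t(1, 2))*(-50 + 19) + 147) = 64*((64 + 2)*(-50 + 19) + 147) = 64*(66*(-31) + 147) = 64*(-2046 + 147) = 64*(-1899) = -121536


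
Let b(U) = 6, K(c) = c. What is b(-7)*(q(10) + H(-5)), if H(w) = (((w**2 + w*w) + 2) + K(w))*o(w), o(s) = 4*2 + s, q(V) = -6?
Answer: 810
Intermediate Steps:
o(s) = 8 + s
H(w) = (8 + w)*(2 + w + 2*w**2) (H(w) = (((w**2 + w*w) + 2) + w)*(8 + w) = (((w**2 + w**2) + 2) + w)*(8 + w) = ((2*w**2 + 2) + w)*(8 + w) = ((2 + 2*w**2) + w)*(8 + w) = (2 + w + 2*w**2)*(8 + w) = (8 + w)*(2 + w + 2*w**2))
b(-7)*(q(10) + H(-5)) = 6*(-6 + (8 - 5)*(2 - 5 + 2*(-5)**2)) = 6*(-6 + 3*(2 - 5 + 2*25)) = 6*(-6 + 3*(2 - 5 + 50)) = 6*(-6 + 3*47) = 6*(-6 + 141) = 6*135 = 810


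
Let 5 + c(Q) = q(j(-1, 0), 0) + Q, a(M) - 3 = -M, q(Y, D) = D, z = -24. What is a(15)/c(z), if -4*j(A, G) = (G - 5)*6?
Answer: 12/29 ≈ 0.41379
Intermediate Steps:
j(A, G) = 15/2 - 3*G/2 (j(A, G) = -(G - 5)*6/4 = -(-5 + G)*6/4 = -(-30 + 6*G)/4 = 15/2 - 3*G/2)
a(M) = 3 - M
c(Q) = -5 + Q (c(Q) = -5 + (0 + Q) = -5 + Q)
a(15)/c(z) = (3 - 1*15)/(-5 - 24) = (3 - 15)/(-29) = -12*(-1/29) = 12/29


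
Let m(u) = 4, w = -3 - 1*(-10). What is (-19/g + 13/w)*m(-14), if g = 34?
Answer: 618/119 ≈ 5.1933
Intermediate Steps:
w = 7 (w = -3 + 10 = 7)
(-19/g + 13/w)*m(-14) = (-19/34 + 13/7)*4 = (309/238)*4 = 618/119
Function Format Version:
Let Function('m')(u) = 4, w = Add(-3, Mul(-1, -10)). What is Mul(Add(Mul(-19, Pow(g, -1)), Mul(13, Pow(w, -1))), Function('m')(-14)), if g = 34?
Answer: Rational(618, 119) ≈ 5.1933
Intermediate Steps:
w = 7 (w = Add(-3, 10) = 7)
Mul(Add(Mul(-19, Pow(g, -1)), Mul(13, Pow(w, -1))), Function('m')(-14)) = Mul(Add(Mul(-19, Pow(34, -1)), Mul(13, Pow(7, -1))), 4) = Mul(Add(Mul(-19, Rational(1, 34)), Mul(13, Rational(1, 7))), 4) = Mul(Add(Rational(-19, 34), Rational(13, 7)), 4) = Mul(Rational(309, 238), 4) = Rational(618, 119)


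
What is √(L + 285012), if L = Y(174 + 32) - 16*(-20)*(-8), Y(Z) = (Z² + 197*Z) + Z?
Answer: 2*√91419 ≈ 604.71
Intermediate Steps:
Y(Z) = Z² + 198*Z
L = 80664 (L = (174 + 32)*(198 + (174 + 32)) - 16*(-20)*(-8) = 206*(198 + 206) - (-320)*(-8) = 206*404 - 1*2560 = 83224 - 2560 = 80664)
√(L + 285012) = √(80664 + 285012) = √365676 = 2*√91419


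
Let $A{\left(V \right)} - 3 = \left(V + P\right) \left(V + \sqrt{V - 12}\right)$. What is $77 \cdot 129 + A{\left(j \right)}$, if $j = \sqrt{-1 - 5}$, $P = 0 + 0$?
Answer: $9930 + i \sqrt{6} \sqrt{-12 + i \sqrt{6}} \approx 9921.5 + 0.8616 i$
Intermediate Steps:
$P = 0$
$j = i \sqrt{6}$ ($j = \sqrt{-6} = i \sqrt{6} \approx 2.4495 i$)
$A{\left(V \right)} = 3 + V \left(V + \sqrt{-12 + V}\right)$ ($A{\left(V \right)} = 3 + \left(V + 0\right) \left(V + \sqrt{V - 12}\right) = 3 + V \left(V + \sqrt{-12 + V}\right)$)
$77 \cdot 129 + A{\left(j \right)} = 77 \cdot 129 + \left(3 + \left(i \sqrt{6}\right)^{2} + i \sqrt{6} \sqrt{-12 + i \sqrt{6}}\right) = 9933 + \left(3 - 6 + i \sqrt{6} \sqrt{-12 + i \sqrt{6}}\right) = 9933 - \left(3 - i \sqrt{6} \sqrt{-12 + i \sqrt{6}}\right) = 9930 + i \sqrt{6} \sqrt{-12 + i \sqrt{6}}$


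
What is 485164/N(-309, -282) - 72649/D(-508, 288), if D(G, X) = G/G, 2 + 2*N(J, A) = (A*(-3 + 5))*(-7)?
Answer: -142851313/1973 ≈ -72403.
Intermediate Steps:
N(J, A) = -1 - 7*A (N(J, A) = -1 + ((A*(-3 + 5))*(-7))/2 = -1 + ((A*2)*(-7))/2 = -1 + ((2*A)*(-7))/2 = -1 + (-14*A)/2 = -1 - 7*A)
D(G, X) = 1
485164/N(-309, -282) - 72649/D(-508, 288) = 485164/(-1 - 7*(-282)) - 72649/1 = 485164/(-1 + 1974) - 72649*1 = 485164/1973 - 72649 = -142851313/1973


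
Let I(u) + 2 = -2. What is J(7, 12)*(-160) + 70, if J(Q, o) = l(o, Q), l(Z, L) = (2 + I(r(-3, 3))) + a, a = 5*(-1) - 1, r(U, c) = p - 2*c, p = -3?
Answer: 1350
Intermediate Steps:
r(U, c) = -3 - 2*c
I(u) = -4 (I(u) = -2 - 2 = -4)
a = -6 (a = -5 - 1 = -6)
l(Z, L) = -8 (l(Z, L) = (2 - 4) - 6 = -2 - 6 = -8)
J(Q, o) = -8
J(7, 12)*(-160) + 70 = -8*(-160) + 70 = 1280 + 70 = 1350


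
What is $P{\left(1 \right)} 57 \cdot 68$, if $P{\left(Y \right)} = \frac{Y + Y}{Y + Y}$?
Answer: $3876$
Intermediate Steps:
$P{\left(Y \right)} = 1$ ($P{\left(Y \right)} = \frac{2 Y}{2 Y} = 2 Y \frac{1}{2 Y} = 1$)
$P{\left(1 \right)} 57 \cdot 68 = 1 \cdot 57 \cdot 68 = 57 \cdot 68 = 3876$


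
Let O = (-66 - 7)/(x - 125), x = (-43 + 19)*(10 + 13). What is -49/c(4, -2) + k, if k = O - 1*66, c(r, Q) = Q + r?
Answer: -122391/1354 ≈ -90.392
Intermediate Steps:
x = -552 (x = -24*23 = -552)
O = 73/677 (O = (-66 - 7)/(-552 - 125) = -73/(-677) = -73*(-1/677) = 73/677 ≈ 0.10783)
k = -44609/677 (k = 73/677 - 1*66 = 73/677 - 66 = -44609/677 ≈ -65.892)
-49/c(4, -2) + k = -49/(-2 + 4) - 44609/677 = -49/2 - 44609/677 = -122391/1354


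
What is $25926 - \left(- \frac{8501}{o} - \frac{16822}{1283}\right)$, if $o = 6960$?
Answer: $\frac{231638871583}{8929680} \approx 25940.0$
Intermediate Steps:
$25926 - \left(- \frac{8501}{o} - \frac{16822}{1283}\right) = 25926 - \left(- \frac{8501}{6960} - \frac{16822}{1283}\right) = 25926 - - \frac{127987903}{8929680} = 25926 + \frac{127987903}{8929680} = \frac{231638871583}{8929680}$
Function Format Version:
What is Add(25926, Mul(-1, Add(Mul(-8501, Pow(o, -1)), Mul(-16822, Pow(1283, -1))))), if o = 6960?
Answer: Rational(231638871583, 8929680) ≈ 25940.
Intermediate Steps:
Add(25926, Mul(-1, Add(Mul(-8501, Pow(o, -1)), Mul(-16822, Pow(1283, -1))))) = Add(25926, Mul(-1, Add(Mul(-8501, Pow(6960, -1)), Mul(-16822, Pow(1283, -1))))) = Add(25926, Mul(-1, Add(Mul(-8501, Rational(1, 6960)), Mul(-16822, Rational(1, 1283))))) = Add(25926, Mul(-1, Add(Rational(-8501, 6960), Rational(-16822, 1283)))) = Add(25926, Mul(-1, Rational(-127987903, 8929680))) = Add(25926, Rational(127987903, 8929680)) = Rational(231638871583, 8929680)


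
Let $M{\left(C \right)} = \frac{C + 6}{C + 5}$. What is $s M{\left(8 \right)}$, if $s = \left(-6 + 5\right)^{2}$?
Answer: $\frac{14}{13} \approx 1.0769$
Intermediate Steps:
$M{\left(C \right)} = \frac{6 + C}{5 + C}$
$s = 1$ ($s = \left(-1\right)^{2} = 1$)
$s M{\left(8 \right)} = 1 \frac{6 + 8}{5 + 8} = 1 \cdot \frac{1}{13} \cdot 14 = 1 \cdot \frac{14}{13} = \frac{14}{13}$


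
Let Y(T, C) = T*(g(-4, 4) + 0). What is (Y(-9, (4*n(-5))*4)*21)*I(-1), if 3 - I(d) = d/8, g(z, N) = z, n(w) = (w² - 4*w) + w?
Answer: 4725/2 ≈ 2362.5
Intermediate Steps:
n(w) = w² - 3*w
I(d) = 3 - d/8
Y(T, C) = -4*T (Y(T, C) = T*(-4 + 0) = T*(-4) = -4*T)
(Y(-9, (4*n(-5))*4)*21)*I(-1) = (-4*(-9)*21)*(3 - ⅛*(-1)) = (36*21)*(3 + ⅛) = 756*(25/8) = 4725/2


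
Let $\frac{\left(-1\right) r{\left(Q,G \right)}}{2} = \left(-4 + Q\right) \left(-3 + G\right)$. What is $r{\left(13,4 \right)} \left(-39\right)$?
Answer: $702$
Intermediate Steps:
$r{\left(Q,G \right)} = - 2 \left(-4 + Q\right) \left(-3 + G\right)$
$r{\left(13,4 \right)} \left(-39\right) = \left(-24 + 6 \cdot 13 + 8 \cdot 4 - 8 \cdot 13\right) \left(-39\right) = \left(-24 + 78 + 32 - 104\right) \left(-39\right) = \left(-18\right) \left(-39\right) = 702$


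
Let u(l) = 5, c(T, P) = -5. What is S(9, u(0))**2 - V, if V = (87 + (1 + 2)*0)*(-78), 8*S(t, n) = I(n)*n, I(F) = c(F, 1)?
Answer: 434929/64 ≈ 6795.8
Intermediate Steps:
I(F) = -5
S(t, n) = -5*n/8 (S(t, n) = (-5*n)/8 = -5*n/8)
V = -6786 (V = (87 + 3*0)*(-78) = (87 + 0)*(-78) = 87*(-78) = -6786)
S(9, u(0))**2 - V = (-5/8*5)**2 - 1*(-6786) = (-25/8)**2 + 6786 = 625/64 + 6786 = 434929/64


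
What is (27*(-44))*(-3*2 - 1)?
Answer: 8316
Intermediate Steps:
(27*(-44))*(-3*2 - 1) = -1188*(-6 - 1) = -1188*(-7) = 8316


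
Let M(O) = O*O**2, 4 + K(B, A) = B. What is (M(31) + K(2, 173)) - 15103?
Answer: 14686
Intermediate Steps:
K(B, A) = -4 + B
M(O) = O**3
(M(31) + K(2, 173)) - 15103 = (31**3 + (-4 + 2)) - 15103 = (29791 - 2) - 15103 = 29789 - 15103 = 14686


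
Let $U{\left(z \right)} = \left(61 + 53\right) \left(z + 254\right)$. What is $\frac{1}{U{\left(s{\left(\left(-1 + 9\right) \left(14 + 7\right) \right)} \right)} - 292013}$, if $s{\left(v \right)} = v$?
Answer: $- \frac{1}{243905} \approx -4.1 \cdot 10^{-6}$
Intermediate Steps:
$U{\left(z \right)} = 28956 + 114 z$ ($U{\left(z \right)} = 114 \left(254 + z\right) = 28956 + 114 z$)
$\frac{1}{U{\left(s{\left(\left(-1 + 9\right) \left(14 + 7\right) \right)} \right)} - 292013} = \frac{1}{\left(28956 + 114 \left(-1 + 9\right) \left(14 + 7\right)\right) - 292013} = \frac{1}{\left(28956 + 114 \cdot 8 \cdot 21\right) - 292013} = \frac{1}{\left(28956 + 114 \cdot 168\right) - 292013} = \frac{1}{\left(28956 + 19152\right) - 292013} = \frac{1}{48108 - 292013} = \frac{1}{-243905} = - \frac{1}{243905}$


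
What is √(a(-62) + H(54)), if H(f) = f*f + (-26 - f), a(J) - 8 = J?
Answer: √2782 ≈ 52.745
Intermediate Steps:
a(J) = 8 + J
H(f) = -26 + f² - f (H(f) = f² + (-26 - f) = -26 + f² - f)
√(a(-62) + H(54)) = √((8 - 62) + (-26 + 54² - 1*54)) = √(-54 + (-26 + 2916 - 54)) = √(-54 + 2836) = √2782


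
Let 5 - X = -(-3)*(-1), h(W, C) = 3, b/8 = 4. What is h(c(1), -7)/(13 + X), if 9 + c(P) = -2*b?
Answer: ⅐ ≈ 0.14286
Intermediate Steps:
b = 32 (b = 8*4 = 32)
c(P) = -73 (c(P) = -9 - 2*32 = -9 - 64 = -73)
X = 8 (X = 5 - (-3)*(-1*(-1)) = 5 - (-3) = 5 - 1*(-3) = 5 + 3 = 8)
h(c(1), -7)/(13 + X) = 3/(13 + 8) = 3/21 = (1/21)*3 = ⅐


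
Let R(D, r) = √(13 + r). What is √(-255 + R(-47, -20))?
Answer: √(-255 + I*√7) ≈ 0.08284 + 15.969*I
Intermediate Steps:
√(-255 + R(-47, -20)) = √(-255 + √(13 - 20)) = √(-255 + √(-7)) = √(-255 + I*√7)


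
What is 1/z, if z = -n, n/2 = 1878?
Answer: -1/3756 ≈ -0.00026624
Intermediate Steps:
n = 3756 (n = 2*1878 = 3756)
z = -3756 (z = -1*3756 = -3756)
1/z = 1/(-3756) = -1/3756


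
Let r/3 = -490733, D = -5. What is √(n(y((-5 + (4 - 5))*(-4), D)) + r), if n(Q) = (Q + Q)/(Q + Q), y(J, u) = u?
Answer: I*√1472198 ≈ 1213.3*I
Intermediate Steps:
n(Q) = 1 (n(Q) = (2*Q)/((2*Q)) = (2*Q)*(1/(2*Q)) = 1)
r = -1472199 (r = 3*(-490733) = -1472199)
√(n(y((-5 + (4 - 5))*(-4), D)) + r) = √(1 - 1472199) = √(-1472198) = I*√1472198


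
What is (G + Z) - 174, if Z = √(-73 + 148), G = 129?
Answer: -45 + 5*√3 ≈ -36.340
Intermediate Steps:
Z = 5*√3 (Z = √75 = 5*√3 ≈ 8.6602)
(G + Z) - 174 = (129 + 5*√3) - 174 = -45 + 5*√3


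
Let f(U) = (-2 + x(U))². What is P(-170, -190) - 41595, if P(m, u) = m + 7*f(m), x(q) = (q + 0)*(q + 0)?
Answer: 5845619063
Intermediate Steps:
x(q) = q² (x(q) = q*q = q²)
f(U) = (-2 + U²)²
P(m, u) = m + 7*(-2 + m²)²
P(-170, -190) - 41595 = (-170 + 7*(-2 + (-170)²)²) - 41595 = (-170 + 7*(-2 + 28900)²) - 41595 = (-170 + 7*28898²) - 41595 = (-170 + 7*835094404) - 41595 = (-170 + 5845660828) - 41595 = 5845660658 - 41595 = 5845619063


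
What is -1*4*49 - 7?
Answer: -203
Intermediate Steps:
-1*4*49 - 7 = -4*49 - 7 = -196 - 7 = -203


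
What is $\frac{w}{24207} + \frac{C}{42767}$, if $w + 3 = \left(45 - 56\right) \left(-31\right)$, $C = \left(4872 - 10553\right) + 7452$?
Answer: $\frac{57325843}{1035260769} \approx 0.055373$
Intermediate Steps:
$C = 1771$ ($C = -5681 + 7452 = 1771$)
$w = 338$ ($w = -3 + \left(45 - 56\right) \left(-31\right) = -3 - -341 = -3 + 341 = 338$)
$\frac{w}{24207} + \frac{C}{42767} = \frac{338}{24207} + \frac{1771}{42767} = \frac{57325843}{1035260769}$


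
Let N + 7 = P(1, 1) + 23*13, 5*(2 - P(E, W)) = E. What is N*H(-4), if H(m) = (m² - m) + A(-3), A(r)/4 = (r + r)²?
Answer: 240916/5 ≈ 48183.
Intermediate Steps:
P(E, W) = 2 - E/5
A(r) = 16*r² (A(r) = 4*(r + r)² = 4*(2*r)² = 4*(4*r²) = 16*r²)
H(m) = 144 + m² - m (H(m) = (m² - m) + 16*(-3)² = (m² - m) + 16*9 = (m² - m) + 144 = 144 + m² - m)
N = 1469/5 (N = -7 + ((2 - ⅕*1) + 23*13) = -7 + ((2 - ⅕) + 299) = -7 + (9/5 + 299) = -7 + 1504/5 = 1469/5 ≈ 293.80)
N*H(-4) = 1469*(144 + (-4)² - 1*(-4))/5 = 1469*(144 + 16 + 4)/5 = (1469/5)*164 = 240916/5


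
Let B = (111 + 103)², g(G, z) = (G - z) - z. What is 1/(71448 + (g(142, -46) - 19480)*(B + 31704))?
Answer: -1/1491493552 ≈ -6.7047e-10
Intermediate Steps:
g(G, z) = G - 2*z
B = 45796 (B = 214² = 45796)
1/(71448 + (g(142, -46) - 19480)*(B + 31704)) = 1/(71448 + ((142 - 2*(-46)) - 19480)*(45796 + 31704)) = 1/(71448 + ((142 + 92) - 19480)*77500) = 1/(71448 + (234 - 19480)*77500) = 1/(71448 - 19246*77500) = 1/(71448 - 1491565000) = 1/(-1491493552) = -1/1491493552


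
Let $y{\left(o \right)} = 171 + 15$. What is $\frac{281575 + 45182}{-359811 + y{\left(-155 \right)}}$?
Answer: $- \frac{108919}{119875} \approx -0.9086$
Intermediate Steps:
$y{\left(o \right)} = 186$
$\frac{281575 + 45182}{-359811 + y{\left(-155 \right)}} = \frac{281575 + 45182}{-359811 + 186} = \frac{326757}{-359625} = 326757 \left(- \frac{1}{359625}\right) = - \frac{108919}{119875}$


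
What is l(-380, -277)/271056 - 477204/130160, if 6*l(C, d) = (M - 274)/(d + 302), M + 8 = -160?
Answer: -121265054027/33075608400 ≈ -3.6663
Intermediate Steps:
M = -168 (M = -8 - 160 = -168)
l(C, d) = -221/(3*(302 + d)) (l(C, d) = ((-168 - 274)/(d + 302))/6 = (-442/(302 + d))/6 = -221/(3*(302 + d)))
l(-380, -277)/271056 - 477204/130160 = -221/(906 + 3*(-277))/271056 - 477204/130160 = -221/(906 - 831)*(1/271056) - 477204*1/130160 = -221/75*(1/271056) - 119301/32540 = -221*1/75*(1/271056) - 119301/32540 = -221/75*1/271056 - 119301/32540 = -221/20329200 - 119301/32540 = -121265054027/33075608400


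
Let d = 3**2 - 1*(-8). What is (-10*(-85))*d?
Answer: 14450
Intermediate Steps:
d = 17 (d = 9 + 8 = 17)
(-10*(-85))*d = -10*(-85)*17 = 850*17 = 14450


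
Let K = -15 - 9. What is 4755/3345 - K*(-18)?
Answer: -96019/223 ≈ -430.58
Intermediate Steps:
K = -24
4755/3345 - K*(-18) = 4755/3345 - (-24)*(-18) = 4755*(1/3345) - 1*432 = 317/223 - 432 = -96019/223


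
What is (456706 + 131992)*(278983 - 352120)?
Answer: -43055605626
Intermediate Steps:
(456706 + 131992)*(278983 - 352120) = 588698*(-73137) = -43055605626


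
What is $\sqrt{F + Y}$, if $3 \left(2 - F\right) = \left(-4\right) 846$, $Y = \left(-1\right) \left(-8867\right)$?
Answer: $\sqrt{9997} \approx 99.985$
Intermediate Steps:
$Y = 8867$
$F = 1130$ ($F = 2 - \frac{\left(-4\right) 846}{3} = 2 - -1128 = 2 + 1128 = 1130$)
$\sqrt{F + Y} = \sqrt{1130 + 8867} = \sqrt{9997}$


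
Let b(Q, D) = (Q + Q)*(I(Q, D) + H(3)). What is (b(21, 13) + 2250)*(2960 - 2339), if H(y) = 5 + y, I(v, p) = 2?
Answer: 1658070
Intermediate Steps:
b(Q, D) = 20*Q (b(Q, D) = (Q + Q)*(2 + (5 + 3)) = (2*Q)*(2 + 8) = (2*Q)*10 = 20*Q)
(b(21, 13) + 2250)*(2960 - 2339) = (20*21 + 2250)*(2960 - 2339) = (420 + 2250)*621 = 2670*621 = 1658070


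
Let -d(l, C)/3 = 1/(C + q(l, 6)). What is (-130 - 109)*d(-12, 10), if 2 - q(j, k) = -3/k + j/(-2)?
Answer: 1434/13 ≈ 110.31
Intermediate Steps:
q(j, k) = 2 + j/2 + 3/k (q(j, k) = 2 - (-3/k + j/(-2)) = 2 - (-3/k + j*(-1/2)) = 2 - (-3/k - j/2) = 2 + (j/2 + 3/k) = 2 + j/2 + 3/k)
d(l, C) = -3/(5/2 + C + l/2) (d(l, C) = -3/(C + (2 + l/2 + 3/6)) = -3/(C + (2 + l/2 + 3*(1/6))) = -3/(C + (2 + l/2 + 1/2)) = -3/(C + (5/2 + l/2)) = -3/(5/2 + C + l/2))
(-130 - 109)*d(-12, 10) = (-130 - 109)*(-6/(5 - 12 + 2*10)) = -(-1434)/(5 - 12 + 20) = -(-1434)/13 = -239*(-6/13) = 1434/13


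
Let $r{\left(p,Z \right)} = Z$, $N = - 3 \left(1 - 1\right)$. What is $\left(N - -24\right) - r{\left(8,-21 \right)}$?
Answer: $45$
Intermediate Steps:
$N = 0$ ($N = \left(-3\right) 0 = 0$)
$\left(N - -24\right) - r{\left(8,-21 \right)} = \left(0 - -24\right) - -21 = \left(0 + 24\right) + 21 = 24 + 21 = 45$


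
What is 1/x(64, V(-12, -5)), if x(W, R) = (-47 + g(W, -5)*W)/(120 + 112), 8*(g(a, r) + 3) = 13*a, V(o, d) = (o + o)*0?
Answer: 232/6417 ≈ 0.036154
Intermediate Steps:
V(o, d) = 0 (V(o, d) = (2*o)*0 = 0)
g(a, r) = -3 + 13*a/8 (g(a, r) = -3 + (13*a)/8 = -3 + 13*a/8)
x(W, R) = -47/232 + W*(-3 + 13*W/8)/232 (x(W, R) = (-47 + (-3 + 13*W/8)*W)/(120 + 112) = (-47 + W*(-3 + 13*W/8))/232 = (-47 + W*(-3 + 13*W/8))*(1/232) = -47/232 + W*(-3 + 13*W/8)/232)
1/x(64, V(-12, -5)) = 1/(-47/232 + (1/1856)*64*(-24 + 13*64)) = 1/(-47/232 + (1/1856)*64*(-24 + 832)) = 1/(-47/232 + (1/1856)*64*808) = 1/(-47/232 + 808/29) = 1/(6417/232) = 232/6417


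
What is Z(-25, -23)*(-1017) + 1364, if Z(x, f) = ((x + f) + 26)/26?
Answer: 28919/13 ≈ 2224.5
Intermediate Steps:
Z(x, f) = 1 + f/26 + x/26 (Z(x, f) = ((f + x) + 26)*(1/26) = (26 + f + x)*(1/26) = 1 + f/26 + x/26)
Z(-25, -23)*(-1017) + 1364 = (1 + (1/26)*(-23) + (1/26)*(-25))*(-1017) + 1364 = (1 - 23/26 - 25/26)*(-1017) + 1364 = -11/13*(-1017) + 1364 = 11187/13 + 1364 = 28919/13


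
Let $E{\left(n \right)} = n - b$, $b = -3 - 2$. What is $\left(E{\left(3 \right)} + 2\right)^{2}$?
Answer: $100$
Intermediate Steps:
$b = -5$
$E{\left(n \right)} = 5 + n$ ($E{\left(n \right)} = n - -5 = n + 5 = 5 + n$)
$\left(E{\left(3 \right)} + 2\right)^{2} = \left(\left(5 + 3\right) + 2\right)^{2} = \left(8 + 2\right)^{2} = 10^{2} = 100$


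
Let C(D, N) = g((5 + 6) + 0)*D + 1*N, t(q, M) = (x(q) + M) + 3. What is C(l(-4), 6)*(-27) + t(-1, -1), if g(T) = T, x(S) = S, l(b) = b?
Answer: 1027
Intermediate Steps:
t(q, M) = 3 + M + q (t(q, M) = (q + M) + 3 = (M + q) + 3 = 3 + M + q)
C(D, N) = N + 11*D (C(D, N) = ((5 + 6) + 0)*D + 1*N = (11 + 0)*D + N = 11*D + N = N + 11*D)
C(l(-4), 6)*(-27) + t(-1, -1) = (6 + 11*(-4))*(-27) + (3 - 1 - 1) = (6 - 44)*(-27) + 1 = -38*(-27) + 1 = 1026 + 1 = 1027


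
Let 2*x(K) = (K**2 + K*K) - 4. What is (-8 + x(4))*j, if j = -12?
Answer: -72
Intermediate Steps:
x(K) = -2 + K**2 (x(K) = ((K**2 + K*K) - 4)/2 = ((K**2 + K**2) - 4)/2 = (2*K**2 - 4)/2 = (-4 + 2*K**2)/2 = -2 + K**2)
(-8 + x(4))*j = (-8 + (-2 + 4**2))*(-12) = (-8 + (-2 + 16))*(-12) = (-8 + 14)*(-12) = 6*(-12) = -72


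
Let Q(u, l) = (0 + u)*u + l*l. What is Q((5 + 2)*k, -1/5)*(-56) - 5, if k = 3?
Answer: -617581/25 ≈ -24703.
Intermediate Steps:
Q(u, l) = l² + u² (Q(u, l) = u*u + l² = u² + l² = l² + u²)
Q((5 + 2)*k, -1/5)*(-56) - 5 = ((-1/5)² + ((5 + 2)*3)²)*(-56) - 5 = ((-1*⅕)² + (7*3)²)*(-56) - 5 = ((-⅕)² + 21²)*(-56) - 5 = (1/25 + 441)*(-56) - 5 = (11026/25)*(-56) - 5 = -617456/25 - 5 = -617581/25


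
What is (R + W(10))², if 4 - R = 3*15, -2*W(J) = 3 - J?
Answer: 5625/4 ≈ 1406.3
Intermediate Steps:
W(J) = -3/2 + J/2 (W(J) = -(3 - J)/2 = -3/2 + J/2)
R = -41 (R = 4 - 3*15 = 4 - 1*45 = 4 - 45 = -41)
(R + W(10))² = (-41 + (-3/2 + (½)*10))² = (-41 + (-3/2 + 5))² = (-41 + 7/2)² = (-75/2)² = 5625/4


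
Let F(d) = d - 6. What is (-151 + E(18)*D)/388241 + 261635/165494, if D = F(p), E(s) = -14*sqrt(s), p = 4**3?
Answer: 14507492063/9178793722 - 348*sqrt(2)/55463 ≈ 1.5717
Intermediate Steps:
p = 64
F(d) = -6 + d
D = 58 (D = -6 + 64 = 58)
(-151 + E(18)*D)/388241 + 261635/165494 = (-151 - 42*sqrt(2)*58)/388241 + 261635/165494 = (-151 - 42*sqrt(2)*58)*(1/388241) + 261635*(1/165494) = (-151 - 42*sqrt(2)*58)*(1/388241) + 261635/165494 = (-151 - 2436*sqrt(2))*(1/388241) + 261635/165494 = (-151/388241 - 348*sqrt(2)/55463) + 261635/165494 = 14507492063/9178793722 - 348*sqrt(2)/55463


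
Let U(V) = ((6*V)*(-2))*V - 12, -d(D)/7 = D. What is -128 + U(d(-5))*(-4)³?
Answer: 941440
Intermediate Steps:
d(D) = -7*D
U(V) = -12 - 12*V² (U(V) = (-12*V)*V - 12 = -12*V² - 12 = -12 - 12*V²)
-128 + U(d(-5))*(-4)³ = -128 + (-12 - 12*(-7*(-5))²)*(-4)³ = -128 + (-12 - 12*35²)*(-64) = -128 + (-12 - 12*1225)*(-64) = -128 + (-12 - 14700)*(-64) = -128 - 14712*(-64) = -128 + 941568 = 941440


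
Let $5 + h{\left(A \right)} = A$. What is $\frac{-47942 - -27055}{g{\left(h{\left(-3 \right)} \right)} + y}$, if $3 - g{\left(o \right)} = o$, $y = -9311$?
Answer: $\frac{20887}{9300} \approx 2.2459$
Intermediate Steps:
$h{\left(A \right)} = -5 + A$
$g{\left(o \right)} = 3 - o$
$\frac{-47942 - -27055}{g{\left(h{\left(-3 \right)} \right)} + y} = \frac{-47942 - -27055}{\left(3 - \left(-5 - 3\right)\right) - 9311} = \frac{-47942 + 27055}{\left(3 - -8\right) - 9311} = - \frac{20887}{\left(3 + 8\right) - 9311} = - \frac{20887}{11 - 9311} = - \frac{20887}{-9300} = \left(-20887\right) \left(- \frac{1}{9300}\right) = \frac{20887}{9300}$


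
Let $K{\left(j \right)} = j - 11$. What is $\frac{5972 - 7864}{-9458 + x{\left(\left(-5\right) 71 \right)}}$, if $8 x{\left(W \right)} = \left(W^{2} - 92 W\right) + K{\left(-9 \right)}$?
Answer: $- \frac{15136}{83001} \approx -0.18236$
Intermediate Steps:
$K{\left(j \right)} = -11 + j$
$x{\left(W \right)} = - \frac{5}{2} - \frac{23 W}{2} + \frac{W^{2}}{8}$ ($x{\left(W \right)} = \frac{\left(W^{2} - 92 W\right) - 20}{8} = \frac{-20 + W^{2} - 92 W}{8} = - \frac{5}{2} - \frac{23 W}{2} + \frac{W^{2}}{8}$)
$\frac{5972 - 7864}{-9458 + x{\left(\left(-5\right) 71 \right)}} = \frac{5972 - 7864}{-9458 - \left(\frac{5}{2} - \frac{126025}{8} + \frac{23}{2} \left(-5\right) 71\right)} = - \frac{1892}{-9458 - \left(-4080 - \frac{126025}{8}\right)} = - \frac{1892}{-9458 + \left(- \frac{5}{2} + \frac{8165}{2} + \frac{1}{8} \cdot 126025\right)} = - \frac{1892}{-9458 + \left(- \frac{5}{2} + \frac{8165}{2} + \frac{126025}{8}\right)} = - \frac{1892}{-9458 + \frac{158665}{8}} = - \frac{1892}{\frac{83001}{8}} = \left(-1892\right) \frac{8}{83001} = - \frac{15136}{83001}$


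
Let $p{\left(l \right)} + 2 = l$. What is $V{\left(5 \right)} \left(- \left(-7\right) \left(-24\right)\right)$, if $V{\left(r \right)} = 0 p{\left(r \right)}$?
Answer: $0$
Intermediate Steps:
$p{\left(l \right)} = -2 + l$
$V{\left(r \right)} = 0$ ($V{\left(r \right)} = 0 \left(-2 + r\right) = 0$)
$V{\left(5 \right)} \left(- \left(-7\right) \left(-24\right)\right) = 0 \left(- \left(-7\right) \left(-24\right)\right) = 0 \left(\left(-1\right) 168\right) = 0 \left(-168\right) = 0$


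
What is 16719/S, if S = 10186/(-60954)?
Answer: -509544963/5093 ≈ -1.0005e+5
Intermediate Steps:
S = -5093/30477 (S = 10186*(-1/60954) = -5093/30477 ≈ -0.16711)
16719/S = 16719/(-5093/30477) = 16719*(-30477/5093) = -509544963/5093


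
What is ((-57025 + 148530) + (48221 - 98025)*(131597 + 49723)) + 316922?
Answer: -9030052853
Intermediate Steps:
((-57025 + 148530) + (48221 - 98025)*(131597 + 49723)) + 316922 = (91505 - 49804*181320) + 316922 = (91505 - 9030461280) + 316922 = -9030369775 + 316922 = -9030052853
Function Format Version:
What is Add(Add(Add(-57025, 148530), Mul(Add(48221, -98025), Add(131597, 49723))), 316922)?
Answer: -9030052853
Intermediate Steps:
Add(Add(Add(-57025, 148530), Mul(Add(48221, -98025), Add(131597, 49723))), 316922) = Add(Add(91505, Mul(-49804, 181320)), 316922) = Add(Add(91505, -9030461280), 316922) = Add(-9030369775, 316922) = -9030052853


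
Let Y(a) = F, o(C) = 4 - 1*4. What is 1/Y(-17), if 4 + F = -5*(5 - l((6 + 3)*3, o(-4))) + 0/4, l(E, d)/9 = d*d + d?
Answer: -1/29 ≈ -0.034483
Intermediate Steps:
o(C) = 0 (o(C) = 4 - 4 = 0)
l(E, d) = 9*d + 9*d**2 (l(E, d) = 9*(d*d + d) = 9*(d**2 + d) = 9*(d + d**2) = 9*d + 9*d**2)
F = -29 (F = -4 + (-5*(5 - 9*0*(1 + 0)) + 0/4) = -4 + (-5*(5 - 9*0) + 0*(1/4)) = -4 + (-5*(5 - 1*0) + 0) = -4 + (-5*(5 + 0) + 0) = -4 + (-5*5 + 0) = -4 + (-25 + 0) = -4 - 25 = -29)
Y(a) = -29
1/Y(-17) = 1/(-29) = -1/29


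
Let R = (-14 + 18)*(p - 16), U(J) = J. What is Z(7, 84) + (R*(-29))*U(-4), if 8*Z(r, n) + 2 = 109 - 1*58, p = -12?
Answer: -103887/8 ≈ -12986.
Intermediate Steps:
Z(r, n) = 49/8 (Z(r, n) = -¼ + (109 - 1*58)/8 = -¼ + (109 - 58)/8 = -¼ + (⅛)*51 = -¼ + 51/8 = 49/8)
R = -112 (R = (-14 + 18)*(-12 - 16) = 4*(-28) = -112)
Z(7, 84) + (R*(-29))*U(-4) = 49/8 - 112*(-29)*(-4) = 49/8 + 3248*(-4) = 49/8 - 12992 = -103887/8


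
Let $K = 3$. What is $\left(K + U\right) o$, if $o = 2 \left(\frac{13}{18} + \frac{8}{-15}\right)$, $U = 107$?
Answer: $\frac{374}{9} \approx 41.556$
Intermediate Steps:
$o = \frac{17}{45}$ ($o = 2 \left(13 \cdot \frac{1}{18} + 8 \left(- \frac{1}{15}\right)\right) = 2 \left(\frac{13}{18} - \frac{8}{15}\right) = 2 \cdot \frac{17}{90} = \frac{17}{45} \approx 0.37778$)
$\left(K + U\right) o = \left(3 + 107\right) \frac{17}{45} = 110 \cdot \frac{17}{45} = \frac{374}{9}$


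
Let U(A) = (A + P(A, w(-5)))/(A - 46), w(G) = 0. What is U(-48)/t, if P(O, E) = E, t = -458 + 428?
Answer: -4/235 ≈ -0.017021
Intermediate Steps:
t = -30
U(A) = A/(-46 + A) (U(A) = (A + 0)/(A - 46) = A/(-46 + A))
U(-48)/t = -48/(-46 - 48)/(-30) = -48/(-94)*(-1/30) = -48*(-1/94)*(-1/30) = (24/47)*(-1/30) = -4/235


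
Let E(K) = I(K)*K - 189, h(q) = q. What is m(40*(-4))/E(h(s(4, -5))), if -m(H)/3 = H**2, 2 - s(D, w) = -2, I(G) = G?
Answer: 76800/173 ≈ 443.93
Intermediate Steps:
s(D, w) = 4 (s(D, w) = 2 - 1*(-2) = 2 + 2 = 4)
m(H) = -3*H**2
E(K) = -189 + K**2 (E(K) = K*K - 189 = K**2 - 189 = -189 + K**2)
m(40*(-4))/E(h(s(4, -5))) = (-3*(40*(-4))**2)/(-189 + 4**2) = (-3*(-160)**2)/(-189 + 16) = -3*25600/(-173) = -76800*(-1/173) = 76800/173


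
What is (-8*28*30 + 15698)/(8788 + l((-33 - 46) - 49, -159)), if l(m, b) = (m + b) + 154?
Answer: 8978/8655 ≈ 1.0373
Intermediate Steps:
l(m, b) = 154 + b + m (l(m, b) = (b + m) + 154 = 154 + b + m)
(-8*28*30 + 15698)/(8788 + l((-33 - 46) - 49, -159)) = (-8*28*30 + 15698)/(8788 + (154 - 159 + ((-33 - 46) - 49))) = (-224*30 + 15698)/(8788 + (154 - 159 + (-79 - 49))) = (-6720 + 15698)/(8788 + (154 - 159 - 128)) = 8978/(8788 - 133) = 8978/8655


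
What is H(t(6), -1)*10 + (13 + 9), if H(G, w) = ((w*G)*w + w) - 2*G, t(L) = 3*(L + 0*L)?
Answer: -168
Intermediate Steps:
t(L) = 3*L (t(L) = 3*(L + 0) = 3*L)
H(G, w) = w - 2*G + G*w² (H(G, w) = ((G*w)*w + w) - 2*G = (G*w² + w) - 2*G = (w + G*w²) - 2*G = w - 2*G + G*w²)
H(t(6), -1)*10 + (13 + 9) = (-1 - 6*6 + (3*6)*(-1)²)*10 + (13 + 9) = (-1 - 2*18 + 18*1)*10 + 22 = (-1 - 36 + 18)*10 + 22 = -19*10 + 22 = -190 + 22 = -168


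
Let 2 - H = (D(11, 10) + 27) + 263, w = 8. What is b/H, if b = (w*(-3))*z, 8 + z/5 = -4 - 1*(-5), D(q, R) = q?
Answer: -840/299 ≈ -2.8094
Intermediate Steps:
z = -35 (z = -40 + 5*(-4 - 1*(-5)) = -40 + 5*(-4 + 5) = -40 + 5*1 = -40 + 5 = -35)
b = 840 (b = (8*(-3))*(-35) = -24*(-35) = 840)
H = -299 (H = 2 - ((11 + 27) + 263) = 2 - (38 + 263) = 2 - 1*301 = 2 - 301 = -299)
b/H = 840/(-299) = 840*(-1/299) = -840/299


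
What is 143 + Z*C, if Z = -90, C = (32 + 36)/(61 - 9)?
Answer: 329/13 ≈ 25.308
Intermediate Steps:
C = 17/13 (C = 68/52 = 68*(1/52) = 17/13 ≈ 1.3077)
143 + Z*C = 143 - 90*17/13 = 143 - 1530/13 = 329/13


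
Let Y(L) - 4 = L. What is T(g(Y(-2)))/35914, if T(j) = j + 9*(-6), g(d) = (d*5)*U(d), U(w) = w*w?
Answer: -7/17957 ≈ -0.00038982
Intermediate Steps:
U(w) = w**2
Y(L) = 4 + L
g(d) = 5*d**3 (g(d) = (d*5)*d**2 = (5*d)*d**2 = 5*d**3)
T(j) = -54 + j (T(j) = j - 54 = -54 + j)
T(g(Y(-2)))/35914 = (-54 + 5*(4 - 2)**3)/35914 = (-54 + 5*2**3)*(1/35914) = (-54 + 5*8)*(1/35914) = (-54 + 40)*(1/35914) = -14*1/35914 = -7/17957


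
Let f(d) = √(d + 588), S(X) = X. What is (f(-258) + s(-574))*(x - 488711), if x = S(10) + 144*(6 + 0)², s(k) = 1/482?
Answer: -483517/482 - 483517*√330 ≈ -8.7845e+6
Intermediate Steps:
s(k) = 1/482
f(d) = √(588 + d)
x = 5194 (x = 10 + 144*(6 + 0)² = 10 + 144*6² = 10 + 144*36 = 10 + 5184 = 5194)
(f(-258) + s(-574))*(x - 488711) = (√(588 - 258) + 1/482)*(5194 - 488711) = (√330 + 1/482)*(-483517) = (1/482 + √330)*(-483517) = -483517/482 - 483517*√330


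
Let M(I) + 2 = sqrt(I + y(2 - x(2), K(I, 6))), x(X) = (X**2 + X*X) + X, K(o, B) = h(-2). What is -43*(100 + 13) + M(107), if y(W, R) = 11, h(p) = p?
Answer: -4861 + sqrt(118) ≈ -4850.1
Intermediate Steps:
K(o, B) = -2
x(X) = X + 2*X**2 (x(X) = (X**2 + X**2) + X = 2*X**2 + X = X + 2*X**2)
M(I) = -2 + sqrt(11 + I) (M(I) = -2 + sqrt(I + 11) = -2 + sqrt(11 + I))
-43*(100 + 13) + M(107) = -43*(100 + 13) + (-2 + sqrt(11 + 107)) = -43*113 + (-2 + sqrt(118)) = -4859 + (-2 + sqrt(118)) = -4861 + sqrt(118)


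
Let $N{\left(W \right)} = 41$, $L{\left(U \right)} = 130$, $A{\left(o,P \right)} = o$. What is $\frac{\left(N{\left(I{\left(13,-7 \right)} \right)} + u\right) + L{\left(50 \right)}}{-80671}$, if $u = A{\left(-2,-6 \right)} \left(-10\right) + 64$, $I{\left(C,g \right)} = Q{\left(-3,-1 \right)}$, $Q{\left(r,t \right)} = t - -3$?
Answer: $- \frac{255}{80671} \approx -0.003161$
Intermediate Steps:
$Q{\left(r,t \right)} = 3 + t$ ($Q{\left(r,t \right)} = t + 3 = 3 + t$)
$I{\left(C,g \right)} = 2$ ($I{\left(C,g \right)} = 3 - 1 = 2$)
$u = 84$ ($u = \left(-2\right) \left(-10\right) + 64 = 20 + 64 = 84$)
$\frac{\left(N{\left(I{\left(13,-7 \right)} \right)} + u\right) + L{\left(50 \right)}}{-80671} = \frac{\left(41 + 84\right) + 130}{-80671} = \left(125 + 130\right) \left(- \frac{1}{80671}\right) = 255 \left(- \frac{1}{80671}\right) = - \frac{255}{80671}$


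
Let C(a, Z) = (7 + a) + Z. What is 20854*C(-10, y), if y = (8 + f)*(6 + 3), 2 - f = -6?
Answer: 2940414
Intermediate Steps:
f = 8 (f = 2 - 1*(-6) = 2 + 6 = 8)
y = 144 (y = (8 + 8)*(6 + 3) = 16*9 = 144)
C(a, Z) = 7 + Z + a
20854*C(-10, y) = 20854*(7 + 144 - 10) = 20854*141 = 2940414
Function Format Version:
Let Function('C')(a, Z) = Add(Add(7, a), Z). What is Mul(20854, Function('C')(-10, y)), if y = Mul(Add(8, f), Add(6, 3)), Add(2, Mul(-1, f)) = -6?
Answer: 2940414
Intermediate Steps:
f = 8 (f = Add(2, Mul(-1, -6)) = Add(2, 6) = 8)
y = 144 (y = Mul(Add(8, 8), Add(6, 3)) = Mul(16, 9) = 144)
Function('C')(a, Z) = Add(7, Z, a)
Mul(20854, Function('C')(-10, y)) = Mul(20854, Add(7, 144, -10)) = Mul(20854, 141) = 2940414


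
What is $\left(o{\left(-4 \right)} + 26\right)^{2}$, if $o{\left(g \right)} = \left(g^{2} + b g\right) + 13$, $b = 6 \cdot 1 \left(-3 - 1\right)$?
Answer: $22801$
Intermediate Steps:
$b = -24$ ($b = 6 \left(-4\right) = -24$)
$o{\left(g \right)} = 13 + g^{2} - 24 g$ ($o{\left(g \right)} = \left(g^{2} - 24 g\right) + 13 = 13 + g^{2} - 24 g$)
$\left(o{\left(-4 \right)} + 26\right)^{2} = \left(\left(13 + \left(-4\right)^{2} - -96\right) + 26\right)^{2} = \left(\left(13 + 16 + 96\right) + 26\right)^{2} = \left(125 + 26\right)^{2} = 151^{2} = 22801$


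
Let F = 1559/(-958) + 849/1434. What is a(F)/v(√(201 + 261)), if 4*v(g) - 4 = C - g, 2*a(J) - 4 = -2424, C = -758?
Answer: 1824680/284027 - 2420*√462/284027 ≈ 6.2412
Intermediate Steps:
F = -118522/114481 (F = 1559*(-1/958) + 849*(1/1434) = -1559/958 + 283/478 = -118522/114481 ≈ -1.0353)
a(J) = -1210 (a(J) = 2 + (½)*(-2424) = 2 - 1212 = -1210)
v(g) = -377/2 - g/4 (v(g) = 1 + (-758 - g)/4 = 1 + (-379/2 - g/4) = -377/2 - g/4)
a(F)/v(√(201 + 261)) = -1210/(-377/2 - √(201 + 261)/4) = -1210/(-377/2 - √462/4)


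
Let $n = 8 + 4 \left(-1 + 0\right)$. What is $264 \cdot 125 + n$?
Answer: $33004$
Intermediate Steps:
$n = 4$ ($n = 8 + 4 \left(-1\right) = 8 - 4 = 4$)
$264 \cdot 125 + n = 264 \cdot 125 + 4 = 33000 + 4 = 33004$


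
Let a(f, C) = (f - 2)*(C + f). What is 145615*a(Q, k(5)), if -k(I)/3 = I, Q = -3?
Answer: 13105350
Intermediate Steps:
k(I) = -3*I
a(f, C) = (-2 + f)*(C + f)
145615*a(Q, k(5)) = 145615*((-3)² - (-6)*5 - 2*(-3) - 3*5*(-3)) = 145615*(9 - 2*(-15) + 6 - 15*(-3)) = 145615*(9 + 30 + 6 + 45) = 145615*90 = 13105350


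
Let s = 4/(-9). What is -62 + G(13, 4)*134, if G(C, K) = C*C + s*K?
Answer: 201112/9 ≈ 22346.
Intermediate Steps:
s = -4/9 (s = 4*(-⅑) = -4/9 ≈ -0.44444)
G(C, K) = C² - 4*K/9 (G(C, K) = C*C - 4*K/9 = C² - 4*K/9)
-62 + G(13, 4)*134 = -62 + (13² - 4/9*4)*134 = -62 + (169 - 16/9)*134 = -62 + (1505/9)*134 = -62 + 201670/9 = 201112/9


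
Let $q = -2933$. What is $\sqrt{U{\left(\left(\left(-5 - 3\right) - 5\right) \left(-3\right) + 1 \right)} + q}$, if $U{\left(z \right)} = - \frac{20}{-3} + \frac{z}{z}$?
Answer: $\frac{2 i \sqrt{6582}}{3} \approx 54.086 i$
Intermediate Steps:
$U{\left(z \right)} = \frac{23}{3}$ ($U{\left(z \right)} = \left(-20\right) \left(- \frac{1}{3}\right) + 1 = \frac{20}{3} + 1 = \frac{23}{3}$)
$\sqrt{U{\left(\left(\left(-5 - 3\right) - 5\right) \left(-3\right) + 1 \right)} + q} = \sqrt{\frac{23}{3} - 2933} = \sqrt{- \frac{8776}{3}} = \frac{2 i \sqrt{6582}}{3}$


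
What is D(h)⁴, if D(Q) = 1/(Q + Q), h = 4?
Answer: 1/4096 ≈ 0.00024414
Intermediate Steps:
D(Q) = 1/(2*Q)
D(h)⁴ = ((½)/4)⁴ = ((½)*(¼))⁴ = (⅛)⁴ = 1/4096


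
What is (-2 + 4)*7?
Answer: 14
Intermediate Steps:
(-2 + 4)*7 = 2*7 = 14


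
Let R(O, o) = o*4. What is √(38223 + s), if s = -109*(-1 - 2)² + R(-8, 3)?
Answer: √37254 ≈ 193.01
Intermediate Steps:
R(O, o) = 4*o
s = -969 (s = -109*(-1 - 2)² + 4*3 = -109*(-3)² + 12 = -109*9 + 12 = -981 + 12 = -969)
√(38223 + s) = √(38223 - 969) = √37254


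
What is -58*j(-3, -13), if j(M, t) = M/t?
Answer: -174/13 ≈ -13.385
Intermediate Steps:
-58*j(-3, -13) = -(-174)/(-13) = -(-174)*(-1)/13 = -58*3/13 = -174/13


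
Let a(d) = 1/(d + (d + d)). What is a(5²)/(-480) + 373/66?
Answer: 2237989/396000 ≈ 5.6515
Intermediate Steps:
a(d) = 1/(3*d) (a(d) = 1/(d + 2*d) = 1/(3*d))
a(5²)/(-480) + 373/66 = (1/(3*(5²)))/(-480) + 373/66 = ((⅓)/25)*(-1/480) + 373*(1/66) = ((⅓)*(1/25))*(-1/480) + 373/66 = (1/75)*(-1/480) + 373/66 = -1/36000 + 373/66 = 2237989/396000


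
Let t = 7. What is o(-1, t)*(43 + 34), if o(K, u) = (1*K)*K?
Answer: 77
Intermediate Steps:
o(K, u) = K**2 (o(K, u) = K*K = K**2)
o(-1, t)*(43 + 34) = (-1)**2*(43 + 34) = 1*77 = 77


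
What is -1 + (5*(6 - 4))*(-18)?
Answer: -181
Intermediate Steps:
-1 + (5*(6 - 4))*(-18) = -1 + (5*2)*(-18) = -1 + 10*(-18) = -1 - 180 = -181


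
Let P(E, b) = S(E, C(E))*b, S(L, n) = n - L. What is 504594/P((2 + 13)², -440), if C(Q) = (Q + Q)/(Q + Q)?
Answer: 252297/49280 ≈ 5.1197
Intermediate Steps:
C(Q) = 1 (C(Q) = (2*Q)/((2*Q)) = (2*Q)*(1/(2*Q)) = 1)
P(E, b) = b*(1 - E) (P(E, b) = (1 - E)*b = b*(1 - E))
504594/P((2 + 13)², -440) = 504594/((-440*(1 - (2 + 13)²))) = 504594/((-440*(1 - 1*15²))) = 504594/((-440*(1 - 1*225))) = 504594/((-440*(1 - 225))) = 504594/((-440*(-224))) = 504594/98560 = 504594*(1/98560) = 252297/49280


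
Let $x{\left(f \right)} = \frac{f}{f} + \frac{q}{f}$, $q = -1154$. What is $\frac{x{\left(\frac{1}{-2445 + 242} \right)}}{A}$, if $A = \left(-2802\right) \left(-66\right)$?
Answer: $\frac{847421}{61644} \approx 13.747$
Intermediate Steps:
$A = 184932$
$x{\left(f \right)} = 1 - \frac{1154}{f}$ ($x{\left(f \right)} = \frac{f}{f} - \frac{1154}{f} = 1 - \frac{1154}{f}$)
$\frac{x{\left(\frac{1}{-2445 + 242} \right)}}{A} = \frac{\frac{1}{\frac{1}{-2445 + 242}} \left(-1154 + \frac{1}{-2445 + 242}\right)}{184932} = \frac{-1154 + \frac{1}{-2203}}{\frac{1}{-2203}} \cdot \frac{1}{184932} = \frac{-1154 - \frac{1}{2203}}{- \frac{1}{2203}} \cdot \frac{1}{184932} = \left(-2203\right) \left(- \frac{2542263}{2203}\right) \frac{1}{184932} = 2542263 \cdot \frac{1}{184932} = \frac{847421}{61644}$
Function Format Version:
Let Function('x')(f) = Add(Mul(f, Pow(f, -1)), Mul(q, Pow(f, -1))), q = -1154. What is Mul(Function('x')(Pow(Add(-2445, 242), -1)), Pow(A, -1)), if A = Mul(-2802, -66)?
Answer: Rational(847421, 61644) ≈ 13.747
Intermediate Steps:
A = 184932
Function('x')(f) = Add(1, Mul(-1154, Pow(f, -1))) (Function('x')(f) = Add(Mul(f, Pow(f, -1)), Mul(-1154, Pow(f, -1))) = Add(1, Mul(-1154, Pow(f, -1))))
Mul(Function('x')(Pow(Add(-2445, 242), -1)), Pow(A, -1)) = Mul(Mul(Pow(Pow(Add(-2445, 242), -1), -1), Add(-1154, Pow(Add(-2445, 242), -1))), Pow(184932, -1)) = Mul(Mul(Pow(Pow(-2203, -1), -1), Add(-1154, Pow(-2203, -1))), Rational(1, 184932)) = Mul(Mul(Pow(Rational(-1, 2203), -1), Add(-1154, Rational(-1, 2203))), Rational(1, 184932)) = Mul(Mul(-2203, Rational(-2542263, 2203)), Rational(1, 184932)) = Mul(2542263, Rational(1, 184932)) = Rational(847421, 61644)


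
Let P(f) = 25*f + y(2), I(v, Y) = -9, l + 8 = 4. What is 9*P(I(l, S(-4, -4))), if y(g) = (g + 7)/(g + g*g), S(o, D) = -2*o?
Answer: -4023/2 ≈ -2011.5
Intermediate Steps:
l = -4 (l = -8 + 4 = -4)
y(g) = (7 + g)/(g + g²)
P(f) = 3/2 + 25*f (P(f) = 25*f + (7 + 2)/(2*(1 + 2)) = 25*f + (½)*9/3 = 25*f + (½)*(⅓)*9 = 25*f + 3/2 = 3/2 + 25*f)
9*P(I(l, S(-4, -4))) = 9*(3/2 + 25*(-9)) = 9*(3/2 - 225) = 9*(-447/2) = -4023/2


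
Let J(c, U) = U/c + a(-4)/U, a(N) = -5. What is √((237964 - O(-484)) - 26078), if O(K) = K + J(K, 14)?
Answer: 3*√139904891/77 ≈ 460.84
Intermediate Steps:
J(c, U) = -5/U + U/c (J(c, U) = U/c - 5/U = -5/U + U/c)
O(K) = -5/14 + K + 14/K (O(K) = K + (-5/14 + 14/K) = -5/14 + K + 14/K)
√((237964 - O(-484)) - 26078) = √((237964 - (-5/14 - 484 + 14/(-484))) - 26078) = √((237964 - (-5/14 - 484 + 14*(-1/484))) - 26078) = √((237964 - (-5/14 - 484 - 7/242)) - 26078) = √((237964 - 1*(-410275/847)) - 26078) = √((237964 + 410275/847) - 26078) = √(201965783/847 - 26078) = √(179877717/847) = 3*√139904891/77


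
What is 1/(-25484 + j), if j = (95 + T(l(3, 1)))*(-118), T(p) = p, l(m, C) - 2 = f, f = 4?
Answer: -1/37402 ≈ -2.6737e-5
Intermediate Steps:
l(m, C) = 6 (l(m, C) = 2 + 4 = 6)
j = -11918 (j = (95 + 6)*(-118) = 101*(-118) = -11918)
1/(-25484 + j) = 1/(-25484 - 11918) = 1/(-37402) = -1/37402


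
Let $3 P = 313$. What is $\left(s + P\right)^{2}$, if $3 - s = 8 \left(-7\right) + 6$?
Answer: $\frac{222784}{9} \approx 24754.0$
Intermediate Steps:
$s = 53$ ($s = 3 - \left(8 \left(-7\right) + 6\right) = 3 - \left(-56 + 6\right) = 3 - -50 = 3 + 50 = 53$)
$P = \frac{313}{3}$ ($P = \frac{1}{3} \cdot 313 = \frac{313}{3} \approx 104.33$)
$\left(s + P\right)^{2} = \left(53 + \frac{313}{3}\right)^{2} = \left(\frac{472}{3}\right)^{2} = \frac{222784}{9}$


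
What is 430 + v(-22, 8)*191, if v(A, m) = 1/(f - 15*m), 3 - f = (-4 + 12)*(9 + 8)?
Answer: 108599/253 ≈ 429.25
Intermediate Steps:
f = -133 (f = 3 - (-4 + 12)*(9 + 8) = 3 - 8*17 = 3 - 1*136 = 3 - 136 = -133)
v(A, m) = 1/(-133 - 15*m)
430 + v(-22, 8)*191 = 430 - 1/(133 + 15*8)*191 = 430 - 1/(133 + 120)*191 = 430 - 1/253*191 = 430 - 191/253 = 108599/253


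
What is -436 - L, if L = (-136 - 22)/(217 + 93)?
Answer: -67501/155 ≈ -435.49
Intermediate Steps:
L = -79/155 (L = -158/310 = -158*1/310 = -79/155 ≈ -0.50968)
-436 - L = -436 - 1*(-79/155) = -436 + 79/155 = -67501/155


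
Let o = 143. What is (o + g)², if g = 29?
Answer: 29584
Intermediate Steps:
(o + g)² = (143 + 29)² = 172² = 29584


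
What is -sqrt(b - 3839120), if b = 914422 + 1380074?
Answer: -4*I*sqrt(96539) ≈ -1242.8*I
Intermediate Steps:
b = 2294496
-sqrt(b - 3839120) = -sqrt(2294496 - 3839120) = -sqrt(-1544624) = -4*I*sqrt(96539)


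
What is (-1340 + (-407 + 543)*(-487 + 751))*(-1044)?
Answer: -36084816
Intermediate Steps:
(-1340 + (-407 + 543)*(-487 + 751))*(-1044) = (-1340 + 136*264)*(-1044) = (-1340 + 35904)*(-1044) = 34564*(-1044) = -36084816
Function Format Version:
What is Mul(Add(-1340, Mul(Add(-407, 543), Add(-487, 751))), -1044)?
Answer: -36084816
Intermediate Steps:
Mul(Add(-1340, Mul(Add(-407, 543), Add(-487, 751))), -1044) = Mul(Add(-1340, Mul(136, 264)), -1044) = Mul(Add(-1340, 35904), -1044) = Mul(34564, -1044) = -36084816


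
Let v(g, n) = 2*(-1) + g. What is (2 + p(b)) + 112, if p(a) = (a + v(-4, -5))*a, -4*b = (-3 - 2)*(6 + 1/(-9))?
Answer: 160729/1296 ≈ 124.02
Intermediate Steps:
v(g, n) = -2 + g
b = 265/36 (b = -(-3 - 2)*(6 + 1/(-9))/4 = -(-5)*(6 - ⅑)/4 = -(-5)*53/(4*9) = -¼*(-265/9) = 265/36 ≈ 7.3611)
p(a) = a*(-6 + a) (p(a) = (a + (-2 - 4))*a = (a - 6)*a = (-6 + a)*a = a*(-6 + a))
(2 + p(b)) + 112 = (2 + 265*(-6 + 265/36)/36) + 112 = (2 + (265/36)*(49/36)) + 112 = (2 + 12985/1296) + 112 = 15577/1296 + 112 = 160729/1296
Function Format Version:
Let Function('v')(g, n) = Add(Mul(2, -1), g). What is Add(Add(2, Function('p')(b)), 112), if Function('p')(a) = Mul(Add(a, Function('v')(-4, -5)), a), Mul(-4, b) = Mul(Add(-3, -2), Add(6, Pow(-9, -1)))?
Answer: Rational(160729, 1296) ≈ 124.02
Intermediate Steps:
Function('v')(g, n) = Add(-2, g)
b = Rational(265, 36) (b = Mul(Rational(-1, 4), Mul(Add(-3, -2), Add(6, Pow(-9, -1)))) = Mul(Rational(-1, 4), Mul(-5, Add(6, Rational(-1, 9)))) = Mul(Rational(-1, 4), Mul(-5, Rational(53, 9))) = Mul(Rational(-1, 4), Rational(-265, 9)) = Rational(265, 36) ≈ 7.3611)
Function('p')(a) = Mul(a, Add(-6, a)) (Function('p')(a) = Mul(Add(a, Add(-2, -4)), a) = Mul(Add(a, -6), a) = Mul(Add(-6, a), a) = Mul(a, Add(-6, a)))
Add(Add(2, Function('p')(b)), 112) = Add(Add(2, Mul(Rational(265, 36), Add(-6, Rational(265, 36)))), 112) = Add(Add(2, Mul(Rational(265, 36), Rational(49, 36))), 112) = Add(Add(2, Rational(12985, 1296)), 112) = Add(Rational(15577, 1296), 112) = Rational(160729, 1296)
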